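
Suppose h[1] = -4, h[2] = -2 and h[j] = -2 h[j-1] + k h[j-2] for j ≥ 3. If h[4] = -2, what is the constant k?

h[3] = 4 - 4k
h[4] = -8 + 6k
So -8 + 6k = -2, giving k = 1.

1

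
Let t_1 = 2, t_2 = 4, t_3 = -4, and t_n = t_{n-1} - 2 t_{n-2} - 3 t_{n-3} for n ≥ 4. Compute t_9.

-188

t_4 = (-4) - 2·4 - 3·2 = -18
t_5 = (-18) - 2·(-4) - 3·4 = -22
t_6 = (-22) - 2·(-18) - 3·(-4) = 26
t_7 = 26 - 2·(-22) - 3·(-18) = 124
t_8 = 124 - 2·26 - 3·(-22) = 138
t_9 = 138 - 2·124 - 3·26 = -188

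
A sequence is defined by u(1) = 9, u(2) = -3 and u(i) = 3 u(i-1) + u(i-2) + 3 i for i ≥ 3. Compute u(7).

u(3) = 3(-3) + 9 + 9 = 9
u(4) = 3(9) + (-3) + 12 = 36
u(5) = 3(36) + 9 + 15 = 132
u(6) = 3(132) + 36 + 18 = 450
u(7) = 3(450) + 132 + 21 = 1503

1503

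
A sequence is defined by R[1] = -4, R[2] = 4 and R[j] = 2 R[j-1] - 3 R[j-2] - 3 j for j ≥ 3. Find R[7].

R[3] = 2(4) - 3(-4) - 9 = 11
R[4] = 2(11) - 3(4) - 12 = -2
R[5] = 2(-2) - 3(11) - 15 = -52
R[6] = 2(-52) - 3(-2) - 18 = -116
R[7] = 2(-116) - 3(-52) - 21 = -97

-97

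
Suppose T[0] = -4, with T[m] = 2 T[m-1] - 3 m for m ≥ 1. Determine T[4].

-142

T[1] = 2(-4) - 3 = -11
T[2] = 2(-11) - 6 = -28
T[3] = 2(-28) - 9 = -65
T[4] = 2(-65) - 12 = -142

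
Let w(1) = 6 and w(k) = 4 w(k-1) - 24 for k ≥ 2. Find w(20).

-549755813880

The fixed point is -24/(1 - 4) = 8, so w(k) - 8 = 4(w(k-1) - 8).
Hence w(k) = -2·4^{k-1} + 8.
w(20) = -2·4^{19} + 8 = -2·274877906944 + 8 = -549755813880.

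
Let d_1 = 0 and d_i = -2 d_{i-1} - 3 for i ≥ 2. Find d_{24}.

-8388609

The fixed point is -3/(1 + 2) = -1, so d_i + 1 = -2(d_{i-1} + 1).
Hence d_i = 1·(-2)^{i-1} - 1.
d_{24} = 1·(-2)^{23} - 1 = 1·-8388608 - 1 = -8388609.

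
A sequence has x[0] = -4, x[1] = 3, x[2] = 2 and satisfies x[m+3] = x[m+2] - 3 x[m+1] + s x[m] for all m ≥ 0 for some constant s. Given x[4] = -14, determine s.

1

x[3] = -7 - 4s
x[4] = -13 - s
So -13 - s = -14, giving s = 1.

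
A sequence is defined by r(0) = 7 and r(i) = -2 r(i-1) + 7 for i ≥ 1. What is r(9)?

r(1) = -2·7 + 7 = -7
r(2) = -2·(-7) + 7 = 21
r(3) = -2·21 + 7 = -35
r(4) = -2·(-35) + 7 = 77
r(5) = -2·77 + 7 = -147
r(6) = -2·(-147) + 7 = 301
r(7) = -2·301 + 7 = -595
r(8) = -2·(-595) + 7 = 1197
r(9) = -2·1197 + 7 = -2387

-2387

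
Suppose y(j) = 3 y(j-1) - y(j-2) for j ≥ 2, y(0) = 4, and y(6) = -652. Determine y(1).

Let y(1) = w.
y(2) = -4 + 3w
y(3) = -12 + 8w
y(4) = -32 + 21w
y(5) = -84 + 55w
y(6) = -220 + 144w
So -220 + 144w = -652, giving w = -3.

-3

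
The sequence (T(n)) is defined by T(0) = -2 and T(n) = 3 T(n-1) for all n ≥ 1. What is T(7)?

-4374

T(1) = 3*(-2) = -6
T(2) = 3*(-6) = -18
T(3) = 3*(-18) = -54
T(4) = 3*(-54) = -162
T(5) = 3*(-162) = -486
T(6) = 3*(-486) = -1458
T(7) = 3*(-1458) = -4374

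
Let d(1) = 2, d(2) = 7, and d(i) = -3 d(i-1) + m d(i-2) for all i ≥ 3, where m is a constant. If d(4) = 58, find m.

-5

d(3) = -21 + 2m
d(4) = 63 + m
So 63 + m = 58, giving m = -5.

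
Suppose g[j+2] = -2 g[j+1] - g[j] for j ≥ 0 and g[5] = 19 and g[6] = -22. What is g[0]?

Rearranging, g[j-2] = -(g[j] + 2 g[j-1]).
g[4] = -(-22 + 2*19) = -16
g[3] = -(19 + 2*(-16)) = 13
g[2] = -(-16 + 2*13) = -10
g[1] = -(13 + 2*(-10)) = 7
g[0] = -(-10 + 2*7) = -4

-4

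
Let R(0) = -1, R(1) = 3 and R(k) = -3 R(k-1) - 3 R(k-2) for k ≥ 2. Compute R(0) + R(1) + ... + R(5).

-4

R(2) = -3·3 - 3·(-1) = -6
R(3) = -3·(-6) - 3·3 = 9
R(4) = -3·9 - 3·(-6) = -9
R(5) = -3·(-9) - 3·9 = 0
Sum = (-1) + 3 + (-6) + 9 + (-9) + 0 = -4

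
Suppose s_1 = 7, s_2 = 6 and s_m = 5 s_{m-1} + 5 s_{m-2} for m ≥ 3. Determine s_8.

s_3 = 5*6 + 5*7 = 65
s_4 = 5*65 + 5*6 = 355
s_5 = 5*355 + 5*65 = 2100
s_6 = 5*2100 + 5*355 = 12275
s_7 = 5*12275 + 5*2100 = 71875
s_8 = 5*71875 + 5*12275 = 420750

420750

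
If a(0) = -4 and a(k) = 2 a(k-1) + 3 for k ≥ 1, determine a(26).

The fixed point is 3/(1 - 2) = -3, so a(k) + 3 = 2(a(k-1) + 3).
Hence a(k) = -1·2^k - 3.
a(26) = -1·2^{26} - 3 = -1·67108864 - 3 = -67108867.

-67108867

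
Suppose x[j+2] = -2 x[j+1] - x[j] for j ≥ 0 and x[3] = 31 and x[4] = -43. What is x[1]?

Rearranging, x[j-2] = -(x[j] + 2 x[j-1]).
x[2] = -(-43 + 2·31) = -19
x[1] = -(31 + 2·(-19)) = 7

7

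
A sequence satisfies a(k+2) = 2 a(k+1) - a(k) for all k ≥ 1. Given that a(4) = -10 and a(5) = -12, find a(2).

-6

Rearranging, a(k-2) = -(a(k) - 2 a(k-1)).
a(3) = -(-12 - 2·(-10)) = -8
a(2) = -(-10 - 2·(-8)) = -6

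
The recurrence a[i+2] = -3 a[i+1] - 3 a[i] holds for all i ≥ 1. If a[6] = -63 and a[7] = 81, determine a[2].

Rearranging, a[i-2] = (a[i] + 3 a[i-1]) / -3.
a[5] = (81 + 3·(-63)) / -3 = -108/-3 = 36
a[4] = (-63 + 3·36) / -3 = 45/-3 = -15
a[3] = (36 + 3·(-15)) / -3 = -9/-3 = 3
a[2] = (-15 + 3·3) / -3 = -6/-3 = 2

2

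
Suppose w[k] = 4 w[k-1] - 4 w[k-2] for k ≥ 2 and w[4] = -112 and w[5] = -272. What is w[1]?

-5

Rearranging, w[k-2] = (w[k] - 4 w[k-1]) / -4.
w[3] = (-272 - 4*(-112)) / -4 = 176/-4 = -44
w[2] = (-112 - 4*(-44)) / -4 = 64/-4 = -16
w[1] = (-44 - 4*(-16)) / -4 = 20/-4 = -5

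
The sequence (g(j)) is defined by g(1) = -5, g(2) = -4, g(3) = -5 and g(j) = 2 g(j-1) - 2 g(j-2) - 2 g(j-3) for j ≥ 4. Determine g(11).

-344

g(4) = 2·(-5) - 2·(-4) - 2·(-5) = 8
g(5) = 2·8 - 2·(-5) - 2·(-4) = 34
g(6) = 2·34 - 2·8 - 2·(-5) = 62
g(7) = 2·62 - 2·34 - 2·8 = 40
g(8) = 2·40 - 2·62 - 2·34 = -112
g(9) = 2·(-112) - 2·40 - 2·62 = -428
g(10) = 2·(-428) - 2·(-112) - 2·40 = -712
g(11) = 2·(-712) - 2·(-428) - 2·(-112) = -344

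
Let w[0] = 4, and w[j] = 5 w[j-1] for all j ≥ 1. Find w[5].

w[1] = 5*4 = 20
w[2] = 5*20 = 100
w[3] = 5*100 = 500
w[4] = 5*500 = 2500
w[5] = 5*2500 = 12500

12500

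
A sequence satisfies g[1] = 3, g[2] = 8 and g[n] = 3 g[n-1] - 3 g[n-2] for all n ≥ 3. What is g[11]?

g[3] = 3*8 - 3*3 = 15
g[4] = 3*15 - 3*8 = 21
g[5] = 3*21 - 3*15 = 18
g[6] = 3*18 - 3*21 = -9
g[7] = 3*(-9) - 3*18 = -81
g[8] = 3*(-81) - 3*(-9) = -216
g[9] = 3*(-216) - 3*(-81) = -405
g[10] = 3*(-405) - 3*(-216) = -567
g[11] = 3*(-567) - 3*(-405) = -486

-486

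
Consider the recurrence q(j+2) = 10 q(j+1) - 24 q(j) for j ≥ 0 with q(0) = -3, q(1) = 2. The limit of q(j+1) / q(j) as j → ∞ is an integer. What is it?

6

The characteristic equation is r^2 - 10r + 24 = 0, which factors as (r - 6)(r - 4) = 0.
So the roots are 6 and 4. Since |6| > |4| and the coefficient of 6^j is non-zero, the ratio tends to 6.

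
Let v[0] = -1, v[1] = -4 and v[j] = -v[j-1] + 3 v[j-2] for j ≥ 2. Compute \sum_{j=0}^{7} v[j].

v[2] = -(-4) + 3(-1) = 1
v[3] = -1 + 3(-4) = -13
v[4] = -(-13) + 3(1) = 16
v[5] = -16 + 3(-13) = -55
v[6] = -(-55) + 3(16) = 103
v[7] = -103 + 3(-55) = -268
Sum = (-1) + (-4) + 1 + (-13) + 16 + (-55) + 103 + (-268) = -221

-221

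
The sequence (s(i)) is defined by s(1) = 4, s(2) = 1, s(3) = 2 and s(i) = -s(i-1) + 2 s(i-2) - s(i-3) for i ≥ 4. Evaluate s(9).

s(4) = -2 + 2(1) - 4 = -4
s(5) = -(-4) + 2(2) - 1 = 7
s(6) = -7 + 2(-4) - 2 = -17
s(7) = -(-17) + 2(7) - (-4) = 35
s(8) = -35 + 2(-17) - 7 = -76
s(9) = -(-76) + 2(35) - (-17) = 163

163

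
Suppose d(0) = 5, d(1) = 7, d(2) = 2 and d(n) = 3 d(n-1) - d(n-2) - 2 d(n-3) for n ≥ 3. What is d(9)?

-3887

d(3) = 3(2) - 7 - 2(5) = -11
d(4) = 3(-11) - 2 - 2(7) = -49
d(5) = 3(-49) - (-11) - 2(2) = -140
d(6) = 3(-140) - (-49) - 2(-11) = -349
d(7) = 3(-349) - (-140) - 2(-49) = -809
d(8) = 3(-809) - (-349) - 2(-140) = -1798
d(9) = 3(-1798) - (-809) - 2(-349) = -3887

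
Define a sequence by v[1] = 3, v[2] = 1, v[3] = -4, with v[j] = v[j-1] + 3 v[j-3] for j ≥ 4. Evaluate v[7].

v[4] = (-4) + 3·3 = 5
v[5] = 5 + 3·1 = 8
v[6] = 8 + 3·(-4) = -4
v[7] = (-4) + 3·5 = 11

11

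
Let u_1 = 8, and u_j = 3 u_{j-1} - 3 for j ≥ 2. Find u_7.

u_2 = 3(8) - 3 = 21
u_3 = 3(21) - 3 = 60
u_4 = 3(60) - 3 = 177
u_5 = 3(177) - 3 = 528
u_6 = 3(528) - 3 = 1581
u_7 = 3(1581) - 3 = 4740

4740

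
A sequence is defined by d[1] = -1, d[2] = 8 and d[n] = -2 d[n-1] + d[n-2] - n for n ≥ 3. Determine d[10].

d[3] = -2(8) + (-1) - 3 = -20
d[4] = -2(-20) + 8 - 4 = 44
d[5] = -2(44) + (-20) - 5 = -113
d[6] = -2(-113) + 44 - 6 = 264
d[7] = -2(264) + (-113) - 7 = -648
d[8] = -2(-648) + 264 - 8 = 1552
d[9] = -2(1552) + (-648) - 9 = -3761
d[10] = -2(-3761) + 1552 - 10 = 9064

9064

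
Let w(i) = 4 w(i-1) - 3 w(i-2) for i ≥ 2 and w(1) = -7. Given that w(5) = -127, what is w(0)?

Let w(0) = z.
w(2) = -28 - 3z
w(3) = -91 - 12z
w(4) = -280 - 39z
w(5) = -847 - 120z
So -847 - 120z = -127, giving z = -6.

-6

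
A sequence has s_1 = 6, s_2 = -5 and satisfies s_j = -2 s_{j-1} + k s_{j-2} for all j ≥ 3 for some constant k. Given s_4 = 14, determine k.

s_3 = 10 + 6k
s_4 = -20 - 17k
So -20 - 17k = 14, giving k = -2.

-2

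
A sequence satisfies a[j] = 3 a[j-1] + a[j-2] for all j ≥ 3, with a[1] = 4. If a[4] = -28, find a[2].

Let a[2] = v.
a[3] = 4 + 3v
a[4] = 12 + 10v
So 12 + 10v = -28, giving v = -4.

-4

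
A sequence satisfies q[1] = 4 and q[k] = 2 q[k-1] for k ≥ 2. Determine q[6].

128

q[2] = 2·4 = 8
q[3] = 2·8 = 16
q[4] = 2·16 = 32
q[5] = 2·32 = 64
q[6] = 2·64 = 128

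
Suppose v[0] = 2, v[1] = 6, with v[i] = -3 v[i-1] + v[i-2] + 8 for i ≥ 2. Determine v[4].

v[2] = -3·6 + 2 + 8 = -8
v[3] = -3·(-8) + 6 + 8 = 38
v[4] = -3·38 + (-8) + 8 = -114

-114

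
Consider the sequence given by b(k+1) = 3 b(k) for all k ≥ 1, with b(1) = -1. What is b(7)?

b(2) = 3(-1) = -3
b(3) = 3(-3) = -9
b(4) = 3(-9) = -27
b(5) = 3(-27) = -81
b(6) = 3(-81) = -243
b(7) = 3(-243) = -729

-729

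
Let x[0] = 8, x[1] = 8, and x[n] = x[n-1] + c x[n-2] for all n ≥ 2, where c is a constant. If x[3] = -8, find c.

x[2] = 8 + 8c
x[3] = 8 + 16c
So 8 + 16c = -8, giving c = -1.

-1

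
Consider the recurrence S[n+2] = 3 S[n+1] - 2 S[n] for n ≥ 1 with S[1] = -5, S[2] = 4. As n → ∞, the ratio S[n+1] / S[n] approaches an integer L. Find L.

The characteristic equation is r^2 - 3r + 2 = 0, which factors as (r - 2)(r - 1) = 0.
So the roots are 2 and 1. Since |2| > |1| and the coefficient of 2^n is non-zero, the ratio tends to 2.

2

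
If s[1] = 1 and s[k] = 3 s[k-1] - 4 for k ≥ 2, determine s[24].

The fixed point is -4/(1 - 3) = 2, so s[k] - 2 = 3(s[k-1] - 2).
Hence s[k] = -1·3^{k-1} + 2.
s[24] = -1·3^{23} + 2 = -1·94143178827 + 2 = -94143178825.

-94143178825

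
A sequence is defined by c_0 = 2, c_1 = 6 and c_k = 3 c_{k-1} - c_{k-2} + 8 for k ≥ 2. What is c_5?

c_2 = 3*6 - 2 + 8 = 24
c_3 = 3*24 - 6 + 8 = 74
c_4 = 3*74 - 24 + 8 = 206
c_5 = 3*206 - 74 + 8 = 552

552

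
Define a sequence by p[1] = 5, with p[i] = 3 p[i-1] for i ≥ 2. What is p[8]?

10935

p[2] = 3*5 = 15
p[3] = 3*15 = 45
p[4] = 3*45 = 135
p[5] = 3*135 = 405
p[6] = 3*405 = 1215
p[7] = 3*1215 = 3645
p[8] = 3*3645 = 10935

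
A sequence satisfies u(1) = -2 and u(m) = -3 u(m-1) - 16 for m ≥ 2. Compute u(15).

The fixed point is -16/(1 + 3) = -4, so u(m) + 4 = -3(u(m-1) + 4).
Hence u(m) = 2·(-3)^{m-1} - 4.
u(15) = 2·(-3)^{14} - 4 = 2·4782969 - 4 = 9565934.

9565934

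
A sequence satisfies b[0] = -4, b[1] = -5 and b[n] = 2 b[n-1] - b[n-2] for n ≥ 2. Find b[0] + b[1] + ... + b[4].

-30

b[2] = 2·(-5) - (-4) = -6
b[3] = 2·(-6) - (-5) = -7
b[4] = 2·(-7) - (-6) = -8
Sum = (-4) + (-5) + (-6) + (-7) + (-8) = -30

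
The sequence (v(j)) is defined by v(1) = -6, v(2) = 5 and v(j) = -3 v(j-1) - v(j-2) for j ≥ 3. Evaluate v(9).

-2673

v(3) = -3*5 - (-6) = -9
v(4) = -3*(-9) - 5 = 22
v(5) = -3*22 - (-9) = -57
v(6) = -3*(-57) - 22 = 149
v(7) = -3*149 - (-57) = -390
v(8) = -3*(-390) - 149 = 1021
v(9) = -3*1021 - (-390) = -2673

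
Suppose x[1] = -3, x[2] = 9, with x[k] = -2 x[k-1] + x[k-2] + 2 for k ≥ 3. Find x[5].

x[3] = -2·9 + (-3) + 2 = -19
x[4] = -2·(-19) + 9 + 2 = 49
x[5] = -2·49 + (-19) + 2 = -115

-115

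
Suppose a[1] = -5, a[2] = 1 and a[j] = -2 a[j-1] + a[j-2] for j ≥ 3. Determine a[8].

519

a[3] = -2·1 + (-5) = -7
a[4] = -2·(-7) + 1 = 15
a[5] = -2·15 + (-7) = -37
a[6] = -2·(-37) + 15 = 89
a[7] = -2·89 + (-37) = -215
a[8] = -2·(-215) + 89 = 519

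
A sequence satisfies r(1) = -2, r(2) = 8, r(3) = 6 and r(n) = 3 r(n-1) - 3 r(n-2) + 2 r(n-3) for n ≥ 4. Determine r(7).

r(4) = 3*6 - 3*8 + 2*(-2) = -10
r(5) = 3*(-10) - 3*6 + 2*8 = -32
r(6) = 3*(-32) - 3*(-10) + 2*6 = -54
r(7) = 3*(-54) - 3*(-32) + 2*(-10) = -86

-86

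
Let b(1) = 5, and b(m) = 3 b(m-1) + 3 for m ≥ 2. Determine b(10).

127938

b(2) = 3*5 + 3 = 18
b(3) = 3*18 + 3 = 57
b(4) = 3*57 + 3 = 174
b(5) = 3*174 + 3 = 525
b(6) = 3*525 + 3 = 1578
b(7) = 3*1578 + 3 = 4737
b(8) = 3*4737 + 3 = 14214
b(9) = 3*14214 + 3 = 42645
b(10) = 3*42645 + 3 = 127938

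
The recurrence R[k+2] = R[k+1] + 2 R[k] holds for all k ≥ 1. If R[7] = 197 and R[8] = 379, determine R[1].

8

Rearranging, R[k-2] = (R[k] - R[k-1]) / 2.
R[6] = (379 - 197) / 2 = 182/2 = 91
R[5] = (197 - 91) / 2 = 106/2 = 53
R[4] = (91 - 53) / 2 = 38/2 = 19
R[3] = (53 - 19) / 2 = 34/2 = 17
R[2] = (19 - 17) / 2 = 2/2 = 1
R[1] = (17 - 1) / 2 = 16/2 = 8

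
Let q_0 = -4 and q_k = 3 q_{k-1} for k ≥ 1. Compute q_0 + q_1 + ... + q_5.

-1456

q_1 = 3(-4) = -12
q_2 = 3(-12) = -36
q_3 = 3(-36) = -108
q_4 = 3(-108) = -324
q_5 = 3(-324) = -972
Sum = (-4) + (-12) + (-36) + (-108) + (-324) + (-972) = -1456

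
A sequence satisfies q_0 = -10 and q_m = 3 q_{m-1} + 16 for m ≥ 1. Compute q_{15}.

The fixed point is 16/(1 - 3) = -8, so q_m + 8 = 3(q_{m-1} + 8).
Hence q_m = -2·3^m - 8.
q_{15} = -2·3^{15} - 8 = -2·14348907 - 8 = -28697822.

-28697822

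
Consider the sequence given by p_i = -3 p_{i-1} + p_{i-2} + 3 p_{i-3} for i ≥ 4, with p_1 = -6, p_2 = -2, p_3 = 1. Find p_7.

631

p_4 = -3·1 + (-2) + 3·(-6) = -23
p_5 = -3·(-23) + 1 + 3·(-2) = 64
p_6 = -3·64 + (-23) + 3·1 = -212
p_7 = -3·(-212) + 64 + 3·(-23) = 631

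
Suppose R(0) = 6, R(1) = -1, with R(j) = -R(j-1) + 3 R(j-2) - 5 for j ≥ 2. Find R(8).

R(2) = -(-1) + 3·6 - 5 = 14
R(3) = -14 + 3·(-1) - 5 = -22
R(4) = -(-22) + 3·14 - 5 = 59
R(5) = -59 + 3·(-22) - 5 = -130
R(6) = -(-130) + 3·59 - 5 = 302
R(7) = -302 + 3·(-130) - 5 = -697
R(8) = -(-697) + 3·302 - 5 = 1598

1598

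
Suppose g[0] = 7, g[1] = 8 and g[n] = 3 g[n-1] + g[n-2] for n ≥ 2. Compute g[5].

1103

g[2] = 3·8 + 7 = 31
g[3] = 3·31 + 8 = 101
g[4] = 3·101 + 31 = 334
g[5] = 3·334 + 101 = 1103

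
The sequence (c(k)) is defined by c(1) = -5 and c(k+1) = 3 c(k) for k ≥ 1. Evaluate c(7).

-3645

c(2) = 3·(-5) = -15
c(3) = 3·(-15) = -45
c(4) = 3·(-45) = -135
c(5) = 3·(-135) = -405
c(6) = 3·(-405) = -1215
c(7) = 3·(-1215) = -3645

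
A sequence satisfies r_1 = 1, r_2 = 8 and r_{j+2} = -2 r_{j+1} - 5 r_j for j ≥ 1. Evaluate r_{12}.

-18358

r_3 = -2·8 - 5·1 = -21
r_4 = -2·(-21) - 5·8 = 2
r_5 = -2·2 - 5·(-21) = 101
r_6 = -2·101 - 5·2 = -212
r_7 = -2·(-212) - 5·101 = -81
r_8 = -2·(-81) - 5·(-212) = 1222
r_9 = -2·1222 - 5·(-81) = -2039
r_{10} = -2·(-2039) - 5·1222 = -2032
r_{11} = -2·(-2032) - 5·(-2039) = 14259
r_{12} = -2·14259 - 5·(-2032) = -18358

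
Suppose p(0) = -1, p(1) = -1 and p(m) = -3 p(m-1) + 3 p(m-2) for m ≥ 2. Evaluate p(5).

p(2) = -3(-1) + 3(-1) = 0
p(3) = -3(0) + 3(-1) = -3
p(4) = -3(-3) + 3(0) = 9
p(5) = -3(9) + 3(-3) = -36

-36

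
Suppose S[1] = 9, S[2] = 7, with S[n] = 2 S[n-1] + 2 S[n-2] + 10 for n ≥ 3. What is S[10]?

47394

S[3] = 2(7) + 2(9) + 10 = 42
S[4] = 2(42) + 2(7) + 10 = 108
S[5] = 2(108) + 2(42) + 10 = 310
S[6] = 2(310) + 2(108) + 10 = 846
S[7] = 2(846) + 2(310) + 10 = 2322
S[8] = 2(2322) + 2(846) + 10 = 6346
S[9] = 2(6346) + 2(2322) + 10 = 17346
S[10] = 2(17346) + 2(6346) + 10 = 47394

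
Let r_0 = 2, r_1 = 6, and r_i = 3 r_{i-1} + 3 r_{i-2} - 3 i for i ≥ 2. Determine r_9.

r_2 = 3·6 + 3·2 - 6 = 18
r_3 = 3·18 + 3·6 - 9 = 63
r_4 = 3·63 + 3·18 - 12 = 231
r_5 = 3·231 + 3·63 - 15 = 867
r_6 = 3·867 + 3·231 - 18 = 3276
r_7 = 3·3276 + 3·867 - 21 = 12408
r_8 = 3·12408 + 3·3276 - 24 = 47028
r_9 = 3·47028 + 3·12408 - 27 = 178281

178281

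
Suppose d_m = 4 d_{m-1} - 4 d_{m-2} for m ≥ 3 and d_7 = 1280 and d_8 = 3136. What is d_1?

-7

Rearranging, d_{m-2} = (d_m - 4 d_{m-1}) / -4.
d_6 = (3136 - 4(1280)) / -4 = -1984/-4 = 496
d_5 = (1280 - 4(496)) / -4 = -704/-4 = 176
d_4 = (496 - 4(176)) / -4 = -208/-4 = 52
d_3 = (176 - 4(52)) / -4 = -32/-4 = 8
d_2 = (52 - 4(8)) / -4 = 20/-4 = -5
d_1 = (8 - 4(-5)) / -4 = 28/-4 = -7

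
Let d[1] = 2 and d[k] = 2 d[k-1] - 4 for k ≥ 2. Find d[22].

-4194300

The fixed point is -4/(1 - 2) = 4, so d[k] - 4 = 2(d[k-1] - 4).
Hence d[k] = -2·2^{k-1} + 4.
d[22] = -2·2^{21} + 4 = -2·2097152 + 4 = -4194300.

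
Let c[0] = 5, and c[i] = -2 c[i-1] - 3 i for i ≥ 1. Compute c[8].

c[1] = -2·5 - 3 = -13
c[2] = -2·(-13) - 6 = 20
c[3] = -2·20 - 9 = -49
c[4] = -2·(-49) - 12 = 86
c[5] = -2·86 - 15 = -187
c[6] = -2·(-187) - 18 = 356
c[7] = -2·356 - 21 = -733
c[8] = -2·(-733) - 24 = 1442

1442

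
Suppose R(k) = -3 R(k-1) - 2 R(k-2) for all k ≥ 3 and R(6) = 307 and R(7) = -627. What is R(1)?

Rearranging, R(k-2) = (R(k) + 3 R(k-1)) / -2.
R(5) = (-627 + 3*307) / -2 = 294/-2 = -147
R(4) = (307 + 3*(-147)) / -2 = -134/-2 = 67
R(3) = (-147 + 3*67) / -2 = 54/-2 = -27
R(2) = (67 + 3*(-27)) / -2 = -14/-2 = 7
R(1) = (-27 + 3*7) / -2 = -6/-2 = 3

3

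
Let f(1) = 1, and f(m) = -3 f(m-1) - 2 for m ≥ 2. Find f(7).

1093

f(2) = -3(1) - 2 = -5
f(3) = -3(-5) - 2 = 13
f(4) = -3(13) - 2 = -41
f(5) = -3(-41) - 2 = 121
f(6) = -3(121) - 2 = -365
f(7) = -3(-365) - 2 = 1093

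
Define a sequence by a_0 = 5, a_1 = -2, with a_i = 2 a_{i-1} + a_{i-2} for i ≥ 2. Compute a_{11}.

408

a_2 = 2*(-2) + 5 = 1
a_3 = 2*1 + (-2) = 0
a_4 = 2*0 + 1 = 1
a_5 = 2*1 + 0 = 2
a_6 = 2*2 + 1 = 5
a_7 = 2*5 + 2 = 12
a_8 = 2*12 + 5 = 29
a_9 = 2*29 + 12 = 70
a_{10} = 2*70 + 29 = 169
a_{11} = 2*169 + 70 = 408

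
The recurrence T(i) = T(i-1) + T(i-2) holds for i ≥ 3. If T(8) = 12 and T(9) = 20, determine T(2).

-4

Rearranging, T(i-2) = T(i) - T(i-1).
T(7) = 20 - 12 = 8
T(6) = 12 - 8 = 4
T(5) = 8 - 4 = 4
T(4) = 4 - 4 = 0
T(3) = 4 - 0 = 4
T(2) = 0 - 4 = -4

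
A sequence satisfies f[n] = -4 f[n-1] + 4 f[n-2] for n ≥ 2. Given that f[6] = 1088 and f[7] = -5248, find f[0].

3

Rearranging, f[n-2] = (f[n] + 4 f[n-1]) / 4.
f[5] = (-5248 + 4(1088)) / 4 = -896/4 = -224
f[4] = (1088 + 4(-224)) / 4 = 192/4 = 48
f[3] = (-224 + 4(48)) / 4 = -32/4 = -8
f[2] = (48 + 4(-8)) / 4 = 16/4 = 4
f[1] = (-8 + 4(4)) / 4 = 8/4 = 2
f[0] = (4 + 4(2)) / 4 = 12/4 = 3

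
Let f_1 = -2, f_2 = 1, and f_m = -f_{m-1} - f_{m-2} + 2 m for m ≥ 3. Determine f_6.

9

f_3 = -1 - (-2) + 6 = 7
f_4 = -7 - 1 + 8 = 0
f_5 = -0 - 7 + 10 = 3
f_6 = -3 - 0 + 12 = 9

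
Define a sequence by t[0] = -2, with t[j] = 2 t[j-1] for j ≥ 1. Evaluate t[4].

-32

t[1] = 2*(-2) = -4
t[2] = 2*(-4) = -8
t[3] = 2*(-8) = -16
t[4] = 2*(-16) = -32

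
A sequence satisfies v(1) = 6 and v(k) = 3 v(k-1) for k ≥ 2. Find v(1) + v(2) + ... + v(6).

v(2) = 3(6) = 18
v(3) = 3(18) = 54
v(4) = 3(54) = 162
v(5) = 3(162) = 486
v(6) = 3(486) = 1458
Sum = 6 + 18 + 54 + 162 + 486 + 1458 = 2184

2184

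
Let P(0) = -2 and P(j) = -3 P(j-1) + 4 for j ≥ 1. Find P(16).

The fixed point is 4/(1 + 3) = 1, so P(j) - 1 = -3(P(j-1) - 1).
Hence P(j) = -3·(-3)^j + 1.
P(16) = -3·(-3)^{16} + 1 = -3·43046721 + 1 = -129140162.

-129140162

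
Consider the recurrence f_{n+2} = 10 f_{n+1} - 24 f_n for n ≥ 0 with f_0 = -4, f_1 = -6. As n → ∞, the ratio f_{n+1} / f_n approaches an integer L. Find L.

6

The characteristic equation is r^2 - 10r + 24 = 0, which factors as (r - 6)(r - 4) = 0.
So the roots are 6 and 4. Since |6| > |4| and the coefficient of 6^n is non-zero, the ratio tends to 6.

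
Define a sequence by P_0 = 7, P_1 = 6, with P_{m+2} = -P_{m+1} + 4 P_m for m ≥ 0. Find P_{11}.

-36478

P_2 = -6 + 4(7) = 22
P_3 = -22 + 4(6) = 2
P_4 = -2 + 4(22) = 86
P_5 = -86 + 4(2) = -78
P_6 = -(-78) + 4(86) = 422
P_7 = -422 + 4(-78) = -734
P_8 = -(-734) + 4(422) = 2422
P_9 = -2422 + 4(-734) = -5358
P_{10} = -(-5358) + 4(2422) = 15046
P_{11} = -15046 + 4(-5358) = -36478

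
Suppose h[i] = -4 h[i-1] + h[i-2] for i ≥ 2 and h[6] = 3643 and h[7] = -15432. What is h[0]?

Rearranging, h[i-2] = h[i] + 4 h[i-1].
h[5] = -15432 + 4·3643 = -860
h[4] = 3643 + 4·(-860) = 203
h[3] = -860 + 4·203 = -48
h[2] = 203 + 4·(-48) = 11
h[1] = -48 + 4·11 = -4
h[0] = 11 + 4·(-4) = -5

-5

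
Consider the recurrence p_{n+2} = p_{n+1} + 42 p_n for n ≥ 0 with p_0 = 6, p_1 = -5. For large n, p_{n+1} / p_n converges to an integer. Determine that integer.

The characteristic equation is r^2 - r - 42 = 0, which factors as (r - 7)(r + 6) = 0.
So the roots are 7 and -6. Since |7| > |-6| and the coefficient of 7^n is non-zero, the ratio tends to 7.

7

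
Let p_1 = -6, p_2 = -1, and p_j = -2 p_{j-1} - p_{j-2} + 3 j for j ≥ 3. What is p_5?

40

p_3 = -2*(-1) - (-6) + 9 = 17
p_4 = -2*17 - (-1) + 12 = -21
p_5 = -2*(-21) - 17 + 15 = 40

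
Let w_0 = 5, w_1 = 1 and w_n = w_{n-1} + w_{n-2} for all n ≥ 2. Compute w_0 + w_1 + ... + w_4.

w_2 = 1 + 5 = 6
w_3 = 6 + 1 = 7
w_4 = 7 + 6 = 13
Sum = 5 + 1 + 6 + 7 + 13 = 32

32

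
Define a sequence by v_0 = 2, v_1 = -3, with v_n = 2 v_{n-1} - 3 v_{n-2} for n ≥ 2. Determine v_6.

v_2 = 2*(-3) - 3*2 = -12
v_3 = 2*(-12) - 3*(-3) = -15
v_4 = 2*(-15) - 3*(-12) = 6
v_5 = 2*6 - 3*(-15) = 57
v_6 = 2*57 - 3*6 = 96

96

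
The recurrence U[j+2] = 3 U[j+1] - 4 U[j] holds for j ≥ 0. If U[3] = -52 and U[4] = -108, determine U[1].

4

Rearranging, U[j-2] = (U[j] - 3 U[j-1]) / -4.
U[2] = (-108 - 3(-52)) / -4 = 48/-4 = -12
U[1] = (-52 - 3(-12)) / -4 = -16/-4 = 4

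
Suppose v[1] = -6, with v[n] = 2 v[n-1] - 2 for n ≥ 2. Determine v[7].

v[2] = 2*(-6) - 2 = -14
v[3] = 2*(-14) - 2 = -30
v[4] = 2*(-30) - 2 = -62
v[5] = 2*(-62) - 2 = -126
v[6] = 2*(-126) - 2 = -254
v[7] = 2*(-254) - 2 = -510

-510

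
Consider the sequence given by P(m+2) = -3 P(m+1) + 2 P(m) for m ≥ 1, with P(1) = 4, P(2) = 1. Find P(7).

617

P(3) = -3*1 + 2*4 = 5
P(4) = -3*5 + 2*1 = -13
P(5) = -3*(-13) + 2*5 = 49
P(6) = -3*49 + 2*(-13) = -173
P(7) = -3*(-173) + 2*49 = 617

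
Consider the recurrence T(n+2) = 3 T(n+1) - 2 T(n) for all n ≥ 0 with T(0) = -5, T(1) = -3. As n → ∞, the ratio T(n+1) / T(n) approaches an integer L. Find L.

2

The characteristic equation is r^2 - 3r + 2 = 0, which factors as (r - 2)(r - 1) = 0.
So the roots are 2 and 1. Since |2| > |1| and the coefficient of 2^n is non-zero, the ratio tends to 2.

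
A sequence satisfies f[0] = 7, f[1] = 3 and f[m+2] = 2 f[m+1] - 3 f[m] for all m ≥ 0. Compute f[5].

51

f[2] = 2(3) - 3(7) = -15
f[3] = 2(-15) - 3(3) = -39
f[4] = 2(-39) - 3(-15) = -33
f[5] = 2(-33) - 3(-39) = 51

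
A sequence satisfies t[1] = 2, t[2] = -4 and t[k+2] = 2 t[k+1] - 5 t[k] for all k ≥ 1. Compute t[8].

-776

t[3] = 2·(-4) - 5·2 = -18
t[4] = 2·(-18) - 5·(-4) = -16
t[5] = 2·(-16) - 5·(-18) = 58
t[6] = 2·58 - 5·(-16) = 196
t[7] = 2·196 - 5·58 = 102
t[8] = 2·102 - 5·196 = -776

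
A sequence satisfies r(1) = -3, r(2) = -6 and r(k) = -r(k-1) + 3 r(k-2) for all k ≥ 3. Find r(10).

r(3) = -(-6) + 3(-3) = -3
r(4) = -(-3) + 3(-6) = -15
r(5) = -(-15) + 3(-3) = 6
r(6) = -6 + 3(-15) = -51
r(7) = -(-51) + 3(6) = 69
r(8) = -69 + 3(-51) = -222
r(9) = -(-222) + 3(69) = 429
r(10) = -429 + 3(-222) = -1095

-1095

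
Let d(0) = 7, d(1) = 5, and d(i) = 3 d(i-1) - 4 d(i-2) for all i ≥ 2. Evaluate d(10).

d(2) = 3·5 - 4·7 = -13
d(3) = 3·(-13) - 4·5 = -59
d(4) = 3·(-59) - 4·(-13) = -125
d(5) = 3·(-125) - 4·(-59) = -139
d(6) = 3·(-139) - 4·(-125) = 83
d(7) = 3·83 - 4·(-139) = 805
d(8) = 3·805 - 4·83 = 2083
d(9) = 3·2083 - 4·805 = 3029
d(10) = 3·3029 - 4·2083 = 755

755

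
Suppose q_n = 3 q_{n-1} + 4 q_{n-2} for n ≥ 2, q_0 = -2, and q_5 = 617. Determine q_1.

Let q_1 = w.
q_2 = -8 + 3w
q_3 = -24 + 13w
q_4 = -104 + 51w
q_5 = -408 + 205w
So -408 + 205w = 617, giving w = 5.

5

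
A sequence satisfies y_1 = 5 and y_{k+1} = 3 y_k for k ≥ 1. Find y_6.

1215

y_2 = 3*5 = 15
y_3 = 3*15 = 45
y_4 = 3*45 = 135
y_5 = 3*135 = 405
y_6 = 3*405 = 1215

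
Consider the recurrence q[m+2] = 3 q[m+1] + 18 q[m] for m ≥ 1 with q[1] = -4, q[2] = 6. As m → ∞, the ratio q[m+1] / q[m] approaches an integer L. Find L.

6

The characteristic equation is r^2 - 3r - 18 = 0, which factors as (r - 6)(r + 3) = 0.
So the roots are 6 and -3. Since |6| > |-3| and the coefficient of 6^m is non-zero, the ratio tends to 6.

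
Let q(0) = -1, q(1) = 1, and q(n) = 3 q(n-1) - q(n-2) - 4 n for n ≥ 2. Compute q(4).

q(2) = 3*1 - (-1) - 8 = -4
q(3) = 3*(-4) - 1 - 12 = -25
q(4) = 3*(-25) - (-4) - 16 = -87

-87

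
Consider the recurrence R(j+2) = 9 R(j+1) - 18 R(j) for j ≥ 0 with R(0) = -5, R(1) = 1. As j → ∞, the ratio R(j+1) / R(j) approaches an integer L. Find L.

The characteristic equation is r^2 - 9r + 18 = 0, which factors as (r - 6)(r - 3) = 0.
So the roots are 6 and 3. Since |6| > |3| and the coefficient of 6^j is non-zero, the ratio tends to 6.

6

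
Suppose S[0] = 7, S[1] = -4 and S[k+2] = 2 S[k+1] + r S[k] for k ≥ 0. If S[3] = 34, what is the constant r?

5

S[2] = -8 + 7r
S[3] = -16 + 10r
So -16 + 10r = 34, giving r = 5.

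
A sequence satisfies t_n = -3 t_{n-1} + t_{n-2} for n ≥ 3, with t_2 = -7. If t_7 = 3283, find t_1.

7

Let t_1 = v.
t_3 = 21 + v
t_4 = -70 - 3v
t_5 = 231 + 10v
t_6 = -763 - 33v
t_7 = 2520 + 109v
So 2520 + 109v = 3283, giving v = 7.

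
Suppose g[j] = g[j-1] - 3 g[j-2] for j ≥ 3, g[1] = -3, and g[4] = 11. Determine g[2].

Let g[2] = w.
g[3] = 9 + w
g[4] = 9 - 2w
So 9 - 2w = 11, giving w = -1.

-1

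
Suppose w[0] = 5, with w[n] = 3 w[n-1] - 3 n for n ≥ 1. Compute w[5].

w[1] = 3*5 - 3 = 12
w[2] = 3*12 - 6 = 30
w[3] = 3*30 - 9 = 81
w[4] = 3*81 - 12 = 231
w[5] = 3*231 - 15 = 678

678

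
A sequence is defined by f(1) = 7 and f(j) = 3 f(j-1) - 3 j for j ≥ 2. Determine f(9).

f(2) = 3*7 - 6 = 15
f(3) = 3*15 - 9 = 36
f(4) = 3*36 - 12 = 96
f(5) = 3*96 - 15 = 273
f(6) = 3*273 - 18 = 801
f(7) = 3*801 - 21 = 2382
f(8) = 3*2382 - 24 = 7122
f(9) = 3*7122 - 27 = 21339

21339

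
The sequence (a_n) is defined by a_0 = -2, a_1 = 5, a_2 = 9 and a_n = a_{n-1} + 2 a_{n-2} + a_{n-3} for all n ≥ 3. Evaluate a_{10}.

a_3 = 9 + 2·5 + (-2) = 17
a_4 = 17 + 2·9 + 5 = 40
a_5 = 40 + 2·17 + 9 = 83
a_6 = 83 + 2·40 + 17 = 180
a_7 = 180 + 2·83 + 40 = 386
a_8 = 386 + 2·180 + 83 = 829
a_9 = 829 + 2·386 + 180 = 1781
a_{10} = 1781 + 2·829 + 386 = 3825

3825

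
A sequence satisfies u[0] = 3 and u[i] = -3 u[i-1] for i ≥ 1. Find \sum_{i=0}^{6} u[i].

1641

u[1] = -3(3) = -9
u[2] = -3(-9) = 27
u[3] = -3(27) = -81
u[4] = -3(-81) = 243
u[5] = -3(243) = -729
u[6] = -3(-729) = 2187
Sum = 3 + (-9) + 27 + (-81) + 243 + (-729) + 2187 = 1641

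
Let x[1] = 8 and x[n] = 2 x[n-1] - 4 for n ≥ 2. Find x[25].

The fixed point is -4/(1 - 2) = 4, so x[n] - 4 = 2(x[n-1] - 4).
Hence x[n] = 4·2^{n-1} + 4.
x[25] = 4·2^{24} + 4 = 4·16777216 + 4 = 67108868.

67108868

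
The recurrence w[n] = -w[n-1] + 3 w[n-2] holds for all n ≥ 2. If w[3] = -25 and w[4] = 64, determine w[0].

Rearranging, w[n-2] = (w[n] + w[n-1]) / 3.
w[2] = (64 + (-25)) / 3 = 39/3 = 13
w[1] = (-25 + 13) / 3 = -12/3 = -4
w[0] = (13 + (-4)) / 3 = 9/3 = 3

3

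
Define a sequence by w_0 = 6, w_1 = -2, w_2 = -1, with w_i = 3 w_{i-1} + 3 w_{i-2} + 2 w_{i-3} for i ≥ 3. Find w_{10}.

11666

w_3 = 3(-1) + 3(-2) + 2(6) = 3
w_4 = 3(3) + 3(-1) + 2(-2) = 2
w_5 = 3(2) + 3(3) + 2(-1) = 13
w_6 = 3(13) + 3(2) + 2(3) = 51
w_7 = 3(51) + 3(13) + 2(2) = 196
w_8 = 3(196) + 3(51) + 2(13) = 767
w_9 = 3(767) + 3(196) + 2(51) = 2991
w_{10} = 3(2991) + 3(767) + 2(196) = 11666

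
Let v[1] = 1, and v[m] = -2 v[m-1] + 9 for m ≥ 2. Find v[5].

v[2] = -2*1 + 9 = 7
v[3] = -2*7 + 9 = -5
v[4] = -2*(-5) + 9 = 19
v[5] = -2*19 + 9 = -29

-29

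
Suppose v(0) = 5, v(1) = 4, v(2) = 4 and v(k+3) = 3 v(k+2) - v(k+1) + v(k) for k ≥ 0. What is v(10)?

v(3) = 3*4 - 4 + 5 = 13
v(4) = 3*13 - 4 + 4 = 39
v(5) = 3*39 - 13 + 4 = 108
v(6) = 3*108 - 39 + 13 = 298
v(7) = 3*298 - 108 + 39 = 825
v(8) = 3*825 - 298 + 108 = 2285
v(9) = 3*2285 - 825 + 298 = 6328
v(10) = 3*6328 - 2285 + 825 = 17524

17524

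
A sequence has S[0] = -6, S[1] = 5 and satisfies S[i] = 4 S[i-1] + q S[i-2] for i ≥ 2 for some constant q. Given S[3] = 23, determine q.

S[2] = 20 - 6q
S[3] = 80 - 19q
So 80 - 19q = 23, giving q = 3.

3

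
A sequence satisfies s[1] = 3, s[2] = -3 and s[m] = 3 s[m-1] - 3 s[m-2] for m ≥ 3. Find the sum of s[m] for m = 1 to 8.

s[3] = 3*(-3) - 3*3 = -18
s[4] = 3*(-18) - 3*(-3) = -45
s[5] = 3*(-45) - 3*(-18) = -81
s[6] = 3*(-81) - 3*(-45) = -108
s[7] = 3*(-108) - 3*(-81) = -81
s[8] = 3*(-81) - 3*(-108) = 81
Sum = 3 + (-3) + (-18) + (-45) + (-81) + (-108) + (-81) + 81 = -252

-252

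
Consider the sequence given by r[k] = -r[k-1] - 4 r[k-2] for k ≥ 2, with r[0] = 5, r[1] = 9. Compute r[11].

r[2] = -9 - 4(5) = -29
r[3] = -(-29) - 4(9) = -7
r[4] = -(-7) - 4(-29) = 123
r[5] = -123 - 4(-7) = -95
r[6] = -(-95) - 4(123) = -397
r[7] = -(-397) - 4(-95) = 777
r[8] = -777 - 4(-397) = 811
r[9] = -811 - 4(777) = -3919
r[10] = -(-3919) - 4(811) = 675
r[11] = -675 - 4(-3919) = 15001

15001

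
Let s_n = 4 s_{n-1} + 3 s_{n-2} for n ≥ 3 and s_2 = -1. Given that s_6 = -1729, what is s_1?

Let s_1 = w.
s_3 = -4 + 3w
s_4 = -19 + 12w
s_5 = -88 + 57w
s_6 = -409 + 264w
So -409 + 264w = -1729, giving w = -5.

-5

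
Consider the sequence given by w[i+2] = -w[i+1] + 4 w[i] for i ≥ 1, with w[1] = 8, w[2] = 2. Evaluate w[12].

-78550

w[3] = -2 + 4*8 = 30
w[4] = -30 + 4*2 = -22
w[5] = -(-22) + 4*30 = 142
w[6] = -142 + 4*(-22) = -230
w[7] = -(-230) + 4*142 = 798
w[8] = -798 + 4*(-230) = -1718
w[9] = -(-1718) + 4*798 = 4910
w[10] = -4910 + 4*(-1718) = -11782
w[11] = -(-11782) + 4*4910 = 31422
w[12] = -31422 + 4*(-11782) = -78550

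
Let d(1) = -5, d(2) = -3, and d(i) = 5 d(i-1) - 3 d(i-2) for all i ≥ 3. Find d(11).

d(3) = 5·(-3) - 3·(-5) = 0
d(4) = 5·0 - 3·(-3) = 9
d(5) = 5·9 - 3·0 = 45
d(6) = 5·45 - 3·9 = 198
d(7) = 5·198 - 3·45 = 855
d(8) = 5·855 - 3·198 = 3681
d(9) = 5·3681 - 3·855 = 15840
d(10) = 5·15840 - 3·3681 = 68157
d(11) = 5·68157 - 3·15840 = 293265

293265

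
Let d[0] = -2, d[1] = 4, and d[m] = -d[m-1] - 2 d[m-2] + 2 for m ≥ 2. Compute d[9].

d[2] = -4 - 2·(-2) + 2 = 2
d[3] = -2 - 2·4 + 2 = -8
d[4] = -(-8) - 2·2 + 2 = 6
d[5] = -6 - 2·(-8) + 2 = 12
d[6] = -12 - 2·6 + 2 = -22
d[7] = -(-22) - 2·12 + 2 = 0
d[8] = -0 - 2·(-22) + 2 = 46
d[9] = -46 - 2·0 + 2 = -44

-44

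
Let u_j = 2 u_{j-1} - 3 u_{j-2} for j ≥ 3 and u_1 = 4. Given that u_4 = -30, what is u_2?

Let u_2 = z.
u_3 = -12 + 2z
u_4 = -24 + z
So -24 + z = -30, giving z = -6.

-6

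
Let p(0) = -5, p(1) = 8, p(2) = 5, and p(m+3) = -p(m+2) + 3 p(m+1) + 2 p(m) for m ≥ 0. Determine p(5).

p(3) = -5 + 3·8 + 2·(-5) = 9
p(4) = -9 + 3·5 + 2·8 = 22
p(5) = -22 + 3·9 + 2·5 = 15

15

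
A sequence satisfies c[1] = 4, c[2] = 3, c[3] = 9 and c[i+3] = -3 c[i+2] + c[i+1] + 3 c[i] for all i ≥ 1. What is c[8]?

-1362

c[4] = -3(9) + 3 + 3(4) = -12
c[5] = -3(-12) + 9 + 3(3) = 54
c[6] = -3(54) + (-12) + 3(9) = -147
c[7] = -3(-147) + 54 + 3(-12) = 459
c[8] = -3(459) + (-147) + 3(54) = -1362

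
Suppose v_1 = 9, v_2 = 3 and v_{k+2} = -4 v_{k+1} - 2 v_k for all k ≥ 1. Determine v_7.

-4632

v_3 = -4*3 - 2*9 = -30
v_4 = -4*(-30) - 2*3 = 114
v_5 = -4*114 - 2*(-30) = -396
v_6 = -4*(-396) - 2*114 = 1356
v_7 = -4*1356 - 2*(-396) = -4632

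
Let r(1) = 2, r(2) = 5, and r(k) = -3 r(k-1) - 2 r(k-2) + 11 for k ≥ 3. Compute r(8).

425

r(3) = -3*5 - 2*2 + 11 = -8
r(4) = -3*(-8) - 2*5 + 11 = 25
r(5) = -3*25 - 2*(-8) + 11 = -48
r(6) = -3*(-48) - 2*25 + 11 = 105
r(7) = -3*105 - 2*(-48) + 11 = -208
r(8) = -3*(-208) - 2*105 + 11 = 425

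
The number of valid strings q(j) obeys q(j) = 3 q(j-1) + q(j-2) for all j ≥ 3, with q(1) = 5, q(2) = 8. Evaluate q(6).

1037

q(3) = 3·8 + 5 = 29
q(4) = 3·29 + 8 = 95
q(5) = 3·95 + 29 = 314
q(6) = 3·314 + 95 = 1037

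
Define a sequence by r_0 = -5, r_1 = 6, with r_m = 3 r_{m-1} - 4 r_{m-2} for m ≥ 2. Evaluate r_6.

r_2 = 3·6 - 4·(-5) = 38
r_3 = 3·38 - 4·6 = 90
r_4 = 3·90 - 4·38 = 118
r_5 = 3·118 - 4·90 = -6
r_6 = 3·(-6) - 4·118 = -490

-490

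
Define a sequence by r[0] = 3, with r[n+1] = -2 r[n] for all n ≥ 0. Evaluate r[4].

r[1] = -2·3 = -6
r[2] = -2·(-6) = 12
r[3] = -2·12 = -24
r[4] = -2·(-24) = 48

48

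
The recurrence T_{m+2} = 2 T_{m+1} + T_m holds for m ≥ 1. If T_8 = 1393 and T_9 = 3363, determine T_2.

Rearranging, T_{m-2} = T_m - 2 T_{m-1}.
T_7 = 3363 - 2·1393 = 577
T_6 = 1393 - 2·577 = 239
T_5 = 577 - 2·239 = 99
T_4 = 239 - 2·99 = 41
T_3 = 99 - 2·41 = 17
T_2 = 41 - 2·17 = 7

7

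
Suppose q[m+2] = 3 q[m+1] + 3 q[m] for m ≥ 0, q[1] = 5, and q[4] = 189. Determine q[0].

Let q[0] = x.
q[2] = 15 + 3x
q[3] = 60 + 9x
q[4] = 225 + 36x
So 225 + 36x = 189, giving x = -1.

-1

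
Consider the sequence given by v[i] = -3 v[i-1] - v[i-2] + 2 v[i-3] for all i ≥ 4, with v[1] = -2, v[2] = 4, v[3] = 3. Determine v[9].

1699

v[4] = -3*3 - 4 + 2*(-2) = -17
v[5] = -3*(-17) - 3 + 2*4 = 56
v[6] = -3*56 - (-17) + 2*3 = -145
v[7] = -3*(-145) - 56 + 2*(-17) = 345
v[8] = -3*345 - (-145) + 2*56 = -778
v[9] = -3*(-778) - 345 + 2*(-145) = 1699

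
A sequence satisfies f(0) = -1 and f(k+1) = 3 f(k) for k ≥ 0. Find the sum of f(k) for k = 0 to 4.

-121

f(1) = 3·(-1) = -3
f(2) = 3·(-3) = -9
f(3) = 3·(-9) = -27
f(4) = 3·(-27) = -81
Sum = (-1) + (-3) + (-9) + (-27) + (-81) = -121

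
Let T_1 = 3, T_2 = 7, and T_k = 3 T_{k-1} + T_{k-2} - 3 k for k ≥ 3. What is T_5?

T_3 = 3*7 + 3 - 9 = 15
T_4 = 3*15 + 7 - 12 = 40
T_5 = 3*40 + 15 - 15 = 120

120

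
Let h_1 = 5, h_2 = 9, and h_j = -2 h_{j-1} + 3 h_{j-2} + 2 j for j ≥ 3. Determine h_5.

-39

h_3 = -2*9 + 3*5 + 6 = 3
h_4 = -2*3 + 3*9 + 8 = 29
h_5 = -2*29 + 3*3 + 10 = -39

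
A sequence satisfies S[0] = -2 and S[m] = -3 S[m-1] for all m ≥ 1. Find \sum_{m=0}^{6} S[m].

S[1] = -3*(-2) = 6
S[2] = -3*6 = -18
S[3] = -3*(-18) = 54
S[4] = -3*54 = -162
S[5] = -3*(-162) = 486
S[6] = -3*486 = -1458
Sum = (-2) + 6 + (-18) + 54 + (-162) + 486 + (-1458) = -1094

-1094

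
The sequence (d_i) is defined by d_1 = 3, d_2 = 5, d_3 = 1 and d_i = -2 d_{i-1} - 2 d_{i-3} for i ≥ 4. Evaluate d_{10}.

d_4 = -2·1 - 2·3 = -8
d_5 = -2·(-8) - 2·5 = 6
d_6 = -2·6 - 2·1 = -14
d_7 = -2·(-14) - 2·(-8) = 44
d_8 = -2·44 - 2·6 = -100
d_9 = -2·(-100) - 2·(-14) = 228
d_{10} = -2·228 - 2·44 = -544

-544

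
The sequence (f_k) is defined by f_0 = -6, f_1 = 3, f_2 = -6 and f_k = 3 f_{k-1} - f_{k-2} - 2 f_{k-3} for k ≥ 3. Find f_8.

f_3 = 3(-6) - 3 - 2(-6) = -9
f_4 = 3(-9) - (-6) - 2(3) = -27
f_5 = 3(-27) - (-9) - 2(-6) = -60
f_6 = 3(-60) - (-27) - 2(-9) = -135
f_7 = 3(-135) - (-60) - 2(-27) = -291
f_8 = 3(-291) - (-135) - 2(-60) = -618

-618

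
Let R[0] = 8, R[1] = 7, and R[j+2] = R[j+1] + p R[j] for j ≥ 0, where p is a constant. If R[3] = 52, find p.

R[2] = 7 + 8p
R[3] = 7 + 15p
So 7 + 15p = 52, giving p = 3.

3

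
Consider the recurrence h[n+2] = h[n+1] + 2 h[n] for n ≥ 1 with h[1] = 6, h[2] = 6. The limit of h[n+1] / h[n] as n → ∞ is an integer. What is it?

The characteristic equation is r^2 - r - 2 = 0, which factors as (r - 2)(r + 1) = 0.
So the roots are 2 and -1. Since |2| > |-1| and the coefficient of 2^n is non-zero, the ratio tends to 2.

2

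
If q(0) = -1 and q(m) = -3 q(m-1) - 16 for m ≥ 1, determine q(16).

129140159

The fixed point is -16/(1 + 3) = -4, so q(m) + 4 = -3(q(m-1) + 4).
Hence q(m) = 3·(-3)^m - 4.
q(16) = 3·(-3)^{16} - 4 = 3·43046721 - 4 = 129140159.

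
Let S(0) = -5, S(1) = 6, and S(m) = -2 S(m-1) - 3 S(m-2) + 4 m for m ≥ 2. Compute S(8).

S(2) = -2*6 - 3*(-5) + 8 = 11
S(3) = -2*11 - 3*6 + 12 = -28
S(4) = -2*(-28) - 3*11 + 16 = 39
S(5) = -2*39 - 3*(-28) + 20 = 26
S(6) = -2*26 - 3*39 + 24 = -145
S(7) = -2*(-145) - 3*26 + 28 = 240
S(8) = -2*240 - 3*(-145) + 32 = -13

-13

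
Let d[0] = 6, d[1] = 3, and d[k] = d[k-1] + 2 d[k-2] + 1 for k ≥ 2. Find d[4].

d[2] = 3 + 2(6) + 1 = 16
d[3] = 16 + 2(3) + 1 = 23
d[4] = 23 + 2(16) + 1 = 56

56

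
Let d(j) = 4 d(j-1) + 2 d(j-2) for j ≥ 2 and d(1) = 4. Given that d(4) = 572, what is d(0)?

7

Let d(0) = w.
d(2) = 16 + 2w
d(3) = 72 + 8w
d(4) = 320 + 36w
So 320 + 36w = 572, giving w = 7.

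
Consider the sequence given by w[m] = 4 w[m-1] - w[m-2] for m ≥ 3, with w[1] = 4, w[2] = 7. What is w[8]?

17257

w[3] = 4·7 - 4 = 24
w[4] = 4·24 - 7 = 89
w[5] = 4·89 - 24 = 332
w[6] = 4·332 - 89 = 1239
w[7] = 4·1239 - 332 = 4624
w[8] = 4·4624 - 1239 = 17257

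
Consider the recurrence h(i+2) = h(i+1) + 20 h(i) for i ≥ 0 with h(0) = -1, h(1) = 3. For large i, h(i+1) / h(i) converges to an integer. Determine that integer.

5

The characteristic equation is r^2 - r - 20 = 0, which factors as (r - 5)(r + 4) = 0.
So the roots are 5 and -4. Since |5| > |-4| and the coefficient of 5^i is non-zero, the ratio tends to 5.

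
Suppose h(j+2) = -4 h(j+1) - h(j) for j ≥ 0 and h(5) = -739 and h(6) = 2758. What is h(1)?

-3

Rearranging, h(j-2) = -(h(j) + 4 h(j-1)).
h(4) = -(2758 + 4*(-739)) = 198
h(3) = -(-739 + 4*198) = -53
h(2) = -(198 + 4*(-53)) = 14
h(1) = -(-53 + 4*14) = -3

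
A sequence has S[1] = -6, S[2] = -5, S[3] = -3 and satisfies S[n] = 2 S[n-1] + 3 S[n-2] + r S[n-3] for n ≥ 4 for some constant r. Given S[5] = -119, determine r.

4

S[4] = -21 - 6r
S[5] = -51 - 17r
So -51 - 17r = -119, giving r = 4.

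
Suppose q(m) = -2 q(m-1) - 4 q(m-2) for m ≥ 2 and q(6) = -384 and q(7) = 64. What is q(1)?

1

Rearranging, q(m-2) = (q(m) + 2 q(m-1)) / -4.
q(5) = (64 + 2(-384)) / -4 = -704/-4 = 176
q(4) = (-384 + 2(176)) / -4 = -32/-4 = 8
q(3) = (176 + 2(8)) / -4 = 192/-4 = -48
q(2) = (8 + 2(-48)) / -4 = -88/-4 = 22
q(1) = (-48 + 2(22)) / -4 = -4/-4 = 1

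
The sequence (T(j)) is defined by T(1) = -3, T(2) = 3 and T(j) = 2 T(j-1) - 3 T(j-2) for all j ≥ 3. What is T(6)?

-69

T(3) = 2·3 - 3·(-3) = 15
T(4) = 2·15 - 3·3 = 21
T(5) = 2·21 - 3·15 = -3
T(6) = 2·(-3) - 3·21 = -69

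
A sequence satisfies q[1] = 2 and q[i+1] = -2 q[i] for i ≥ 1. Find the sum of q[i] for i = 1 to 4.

-10

q[2] = -2(2) = -4
q[3] = -2(-4) = 8
q[4] = -2(8) = -16
Sum = 2 + (-4) + 8 + (-16) = -10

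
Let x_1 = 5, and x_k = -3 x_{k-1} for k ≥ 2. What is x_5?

405

x_2 = -3·5 = -15
x_3 = -3·(-15) = 45
x_4 = -3·45 = -135
x_5 = -3·(-135) = 405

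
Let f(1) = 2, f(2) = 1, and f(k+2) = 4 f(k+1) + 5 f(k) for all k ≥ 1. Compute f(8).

39061

f(3) = 4*1 + 5*2 = 14
f(4) = 4*14 + 5*1 = 61
f(5) = 4*61 + 5*14 = 314
f(6) = 4*314 + 5*61 = 1561
f(7) = 4*1561 + 5*314 = 7814
f(8) = 4*7814 + 5*1561 = 39061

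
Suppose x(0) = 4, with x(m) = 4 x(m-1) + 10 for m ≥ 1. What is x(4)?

1874

x(1) = 4(4) + 10 = 26
x(2) = 4(26) + 10 = 114
x(3) = 4(114) + 10 = 466
x(4) = 4(466) + 10 = 1874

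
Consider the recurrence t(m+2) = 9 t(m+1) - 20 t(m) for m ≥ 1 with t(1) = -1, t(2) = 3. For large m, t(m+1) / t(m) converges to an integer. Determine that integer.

5

The characteristic equation is r^2 - 9r + 20 = 0, which factors as (r - 5)(r - 4) = 0.
So the roots are 5 and 4. Since |5| > |4| and the coefficient of 5^m is non-zero, the ratio tends to 5.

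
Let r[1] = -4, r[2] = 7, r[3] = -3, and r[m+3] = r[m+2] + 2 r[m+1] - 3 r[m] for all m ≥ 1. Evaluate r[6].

51

r[4] = (-3) + 2·7 - 3·(-4) = 23
r[5] = 23 + 2·(-3) - 3·7 = -4
r[6] = (-4) + 2·23 - 3·(-3) = 51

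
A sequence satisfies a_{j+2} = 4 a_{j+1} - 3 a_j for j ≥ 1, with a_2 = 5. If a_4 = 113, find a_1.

Let a_1 = x.
a_3 = 20 - 3x
a_4 = 65 - 12x
So 65 - 12x = 113, giving x = -4.

-4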